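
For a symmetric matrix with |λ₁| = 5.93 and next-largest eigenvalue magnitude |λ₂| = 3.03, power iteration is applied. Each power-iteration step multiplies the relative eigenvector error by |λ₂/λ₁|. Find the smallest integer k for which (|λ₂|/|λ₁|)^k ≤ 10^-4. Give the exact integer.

14

|λ₂/λ₁| = 3.03/5.93 = 0.51096
Need k ≥ ln(10^-4) / ln(0.51096) = -9.2103 / -0.6715 ≈ 13.717
Smallest integer k satisfying the bound: 14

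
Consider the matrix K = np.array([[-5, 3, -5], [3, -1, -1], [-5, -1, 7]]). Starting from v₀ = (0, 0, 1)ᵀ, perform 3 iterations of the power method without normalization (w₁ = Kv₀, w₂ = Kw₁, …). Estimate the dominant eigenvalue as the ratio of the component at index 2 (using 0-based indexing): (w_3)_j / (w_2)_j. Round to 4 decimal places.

λ ≈ 8.1467

w1 = Kv₀ = (-5, -1, 7)
w2 = Kw1 = (-13, -21, 75)
w3 = Kw2 = (-373, -93, 611)
Ratio at component: 611 / 75 = 8.1467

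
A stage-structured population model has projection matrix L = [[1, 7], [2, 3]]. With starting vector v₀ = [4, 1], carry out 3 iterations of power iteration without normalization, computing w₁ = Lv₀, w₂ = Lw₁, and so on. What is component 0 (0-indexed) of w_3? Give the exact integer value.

473

w1 = Lv₀ = (1·4 + 7·1; 2·4 + 3·1) = (11, 11)
w2 = Lw1 = (1·11 + 7·11; 2·11 + 3·11) = (88, 55)
w3 = Lw2 = (473, 341)
The requested component of w3 is 473.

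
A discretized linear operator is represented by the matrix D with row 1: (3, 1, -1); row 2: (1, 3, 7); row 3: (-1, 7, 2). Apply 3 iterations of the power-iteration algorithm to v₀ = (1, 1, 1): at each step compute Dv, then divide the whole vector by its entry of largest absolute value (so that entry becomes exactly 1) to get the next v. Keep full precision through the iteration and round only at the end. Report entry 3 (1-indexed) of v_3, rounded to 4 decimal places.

0.8845

Dv0 = (3.00000, 11.00000, 8.00000); divide by 11.00000 → v1 = (0.27273, 1.00000, 0.72727)
Dv1 = (1.09091, 8.36364, 8.18182); divide by 8.36364 → v2 = (0.13043, 1.00000, 0.97826)
Dv2 = (0.41304, 9.97826, 8.82609); divide by 9.97826 → v3 = (0.04139, 1.00000, 0.88453)
Requested entry of v3: 812/918 = 0.8845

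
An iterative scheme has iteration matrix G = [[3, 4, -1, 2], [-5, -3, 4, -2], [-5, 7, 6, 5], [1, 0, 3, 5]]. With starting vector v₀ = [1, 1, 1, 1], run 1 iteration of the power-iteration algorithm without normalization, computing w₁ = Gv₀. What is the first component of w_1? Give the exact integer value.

8

w1 = Gv₀ = (8, -6, 13, 9)
The requested component of w1 is 8.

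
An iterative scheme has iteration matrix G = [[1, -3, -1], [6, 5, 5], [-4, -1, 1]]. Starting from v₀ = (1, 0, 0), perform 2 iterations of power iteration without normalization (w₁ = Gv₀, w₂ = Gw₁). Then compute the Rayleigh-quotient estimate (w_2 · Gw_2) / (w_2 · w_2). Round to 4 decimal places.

-1.2641

w1 = Gv₀ = (1, 6, -4)
w2 = Gw1 = (-13, 16, -14)
Gw2 = (-47, -68, 22)
w2·Gw2 = (-13)·(-47) + 16·(-68) + (-14)·22 = -785; w2·w2 = (-13)·(-13) + 16·16 + (-14)·(-14) = 621
λ ≈ -785/621 = -1.2641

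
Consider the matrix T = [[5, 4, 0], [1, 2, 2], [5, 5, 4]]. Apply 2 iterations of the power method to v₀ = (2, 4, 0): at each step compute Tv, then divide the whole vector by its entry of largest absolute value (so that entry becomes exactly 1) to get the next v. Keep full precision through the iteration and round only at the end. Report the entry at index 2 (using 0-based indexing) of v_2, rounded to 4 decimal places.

Tv0 = (26.00000, 10.00000, 30.00000); divide by 30.00000 → v1 = (0.86667, 0.33333, 1.00000)
Tv1 = (5.66667, 3.53333, 10.00000); divide by 10.00000 → v2 = (0.56667, 0.35333, 1.00000)
Requested entry of v2: 300/300 = 1.0000

1.0000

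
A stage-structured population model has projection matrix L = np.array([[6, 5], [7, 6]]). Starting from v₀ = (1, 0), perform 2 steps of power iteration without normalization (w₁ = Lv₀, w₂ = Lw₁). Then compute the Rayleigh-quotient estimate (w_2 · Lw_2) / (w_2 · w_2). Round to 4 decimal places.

11.9162

w1 = Lv₀ = (6·1 + 5·0; 7·1 + 6·0) = (6, 7)
w2 = Lw1 = (6·6 + 5·7; 7·6 + 6·7) = (71, 84)
Lw2 = (846, 1001)
w2·Lw2 = 71·846 + 84·1001 = 144150; w2·w2 = 71·71 + 84·84 = 12097
λ ≈ 144150/12097 = 11.9162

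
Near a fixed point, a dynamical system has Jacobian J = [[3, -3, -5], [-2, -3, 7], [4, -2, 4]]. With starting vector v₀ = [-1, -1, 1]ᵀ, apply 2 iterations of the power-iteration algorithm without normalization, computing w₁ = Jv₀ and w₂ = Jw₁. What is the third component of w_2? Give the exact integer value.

w1 = Jv₀ = (-5, 12, 2)
w2 = Jw1 = (-61, -12, -36)
The requested component of w2 is -36.

-36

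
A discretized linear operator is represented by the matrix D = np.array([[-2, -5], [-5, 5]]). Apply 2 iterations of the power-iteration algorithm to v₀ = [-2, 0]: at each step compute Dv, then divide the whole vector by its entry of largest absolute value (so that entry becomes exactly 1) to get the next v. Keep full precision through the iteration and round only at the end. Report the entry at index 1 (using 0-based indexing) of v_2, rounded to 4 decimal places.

Dv0 = (4.00000, 10.00000); divide by 10.00000 → v1 = (0.40000, 1.00000)
Dv1 = (-5.80000, 3.00000); divide by -5.80000 → v2 = (1.00000, -0.51724)
Requested entry of v2: 30/-58 = -0.5172

-0.5172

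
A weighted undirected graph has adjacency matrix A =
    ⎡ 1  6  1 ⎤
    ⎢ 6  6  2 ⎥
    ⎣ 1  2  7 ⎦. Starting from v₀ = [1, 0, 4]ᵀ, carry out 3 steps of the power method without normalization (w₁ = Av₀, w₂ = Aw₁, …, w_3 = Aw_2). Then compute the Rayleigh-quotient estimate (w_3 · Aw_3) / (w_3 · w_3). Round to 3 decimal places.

w1 = Av₀ = (5, 14, 29)
w2 = Aw1 = (118, 172, 236)
w3 = Aw2 = (1386, 2212, 2114)
Aw3 = (16772, 25816, 20608)
w3·Aw3 = 1386·16772 + 2212·25816 + 2114·20608 = 123916296; w3·w3 = 1386·1386 + 2212·2212 + 2114·2114 = 11282936
λ ≈ 123916296/11282936 = 10.983

10.983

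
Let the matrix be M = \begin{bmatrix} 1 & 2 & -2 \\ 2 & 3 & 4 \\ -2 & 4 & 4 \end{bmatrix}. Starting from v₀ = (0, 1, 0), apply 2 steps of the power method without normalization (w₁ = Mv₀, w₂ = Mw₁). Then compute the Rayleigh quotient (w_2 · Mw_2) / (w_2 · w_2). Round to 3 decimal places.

λ ≈ 7.336

w1 = Mv₀ = (1·0 + 2·1 + (-2)·0; 2·0 + 3·1 + 4·0; (-2)·0 + 4·1 + 4·0) = (2, 3, 4)
w2 = Mw1 = (1·2 + 2·3 + (-2)·4; 2·2 + 3·3 + 4·4; (-2)·2 + 4·3 + 4·4) = (0, 29, 24)
Mw2 = (10, 183, 212)
w2·Mw2 = 0·10 + 29·183 + 24·212 = 10395; w2·w2 = 0·0 + 29·29 + 24·24 = 1417
λ ≈ 10395/1417 = 7.336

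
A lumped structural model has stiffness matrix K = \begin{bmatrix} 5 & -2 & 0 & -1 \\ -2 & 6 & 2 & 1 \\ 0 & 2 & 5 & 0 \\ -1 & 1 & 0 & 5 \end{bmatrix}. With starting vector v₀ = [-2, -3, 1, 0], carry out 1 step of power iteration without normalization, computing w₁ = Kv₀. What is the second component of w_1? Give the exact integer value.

-12

w1 = Kv₀ = (-4, -12, -1, -1)
The requested component of w1 is -12.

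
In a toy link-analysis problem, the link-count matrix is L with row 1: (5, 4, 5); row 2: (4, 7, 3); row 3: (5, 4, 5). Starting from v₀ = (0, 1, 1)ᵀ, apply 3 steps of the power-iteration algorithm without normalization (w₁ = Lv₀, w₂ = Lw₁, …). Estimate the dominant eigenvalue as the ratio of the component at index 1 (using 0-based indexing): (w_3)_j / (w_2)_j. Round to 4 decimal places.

13.8421

w1 = Lv₀ = (5·0 + 4·1 + 5·1; 4·0 + 7·1 + 3·1; 5·0 + 4·1 + 5·1) = (9, 10, 9)
w2 = Lw1 = (5·9 + 4·10 + 5·9; 4·9 + 7·10 + 3·9; 5·9 + 4·10 + 5·9) = (130, 133, 130)
w3 = Lw2 = (1832, 1841, 1832)
Ratio at component: 1841 / 133 = 13.8421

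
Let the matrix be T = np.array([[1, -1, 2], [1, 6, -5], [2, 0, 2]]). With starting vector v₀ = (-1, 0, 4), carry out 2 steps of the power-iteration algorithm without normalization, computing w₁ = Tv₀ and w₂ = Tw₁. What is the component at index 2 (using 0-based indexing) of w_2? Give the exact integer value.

26

w1 = Tv₀ = (1·(-1) + (-1)·0 + 2·4; 1·(-1) + 6·0 + (-5)·4; 2·(-1) + 0·0 + 2·4) = (7, -21, 6)
w2 = Tw1 = (1·7 + (-1)·(-21) + 2·6; 1·7 + 6·(-21) + (-5)·6; 2·7 + 0·(-21) + 2·6) = (40, -149, 26)
The requested component of w2 is 26.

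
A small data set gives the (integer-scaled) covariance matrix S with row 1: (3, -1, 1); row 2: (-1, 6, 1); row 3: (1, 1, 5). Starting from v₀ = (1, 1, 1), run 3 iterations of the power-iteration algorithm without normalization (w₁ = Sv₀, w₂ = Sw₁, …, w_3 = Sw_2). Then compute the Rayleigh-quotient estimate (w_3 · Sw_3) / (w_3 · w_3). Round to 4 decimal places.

w1 = Sv₀ = (3, 6, 7)
w2 = Sw1 = (10, 40, 44)
w3 = Sw2 = (34, 274, 270)
Sw3 = (98, 1880, 1658)
w3·Sw3 = 34·98 + 274·1880 + 270·1658 = 966112; w3·w3 = 34·34 + 274·274 + 270·270 = 149132
λ ≈ 966112/149132 = 6.4782

λ ≈ 6.4782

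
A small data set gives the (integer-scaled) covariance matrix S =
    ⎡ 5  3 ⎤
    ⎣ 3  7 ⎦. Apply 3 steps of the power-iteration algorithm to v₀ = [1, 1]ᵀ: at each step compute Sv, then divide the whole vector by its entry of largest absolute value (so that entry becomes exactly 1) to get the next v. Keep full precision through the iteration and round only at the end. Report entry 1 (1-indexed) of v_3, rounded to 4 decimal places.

0.7281

Sv0 = (8.00000, 10.00000); divide by 10.00000 → v1 = (0.80000, 1.00000)
Sv1 = (7.00000, 9.40000); divide by 9.40000 → v2 = (0.74468, 1.00000)
Sv2 = (6.72340, 9.23404); divide by 9.23404 → v3 = (0.72811, 1.00000)
Requested entry of v3: 632/868 = 0.7281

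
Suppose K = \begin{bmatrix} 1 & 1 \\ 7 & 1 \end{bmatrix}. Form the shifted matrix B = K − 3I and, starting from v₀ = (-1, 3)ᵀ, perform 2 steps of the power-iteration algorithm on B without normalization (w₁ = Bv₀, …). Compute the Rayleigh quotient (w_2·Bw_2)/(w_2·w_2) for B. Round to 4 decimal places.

μ ≈ -4.6409

B = K − 3I has rows (-2, 1); (7, -2)
w1 = Bv₀ = ((-2)·(-1) + 1·3; 7·(-1) + (-2)·3) = (5, -13)
w2 = Bw1 = ((-2)·5 + 1·(-13); 7·5 + (-2)·(-13)) = (-23, 61)
Bw2 = (107, -283)
w2·Bw2 = -19724; w2·w2 = 4250; μ ≈ -19724/4250 = -4.6409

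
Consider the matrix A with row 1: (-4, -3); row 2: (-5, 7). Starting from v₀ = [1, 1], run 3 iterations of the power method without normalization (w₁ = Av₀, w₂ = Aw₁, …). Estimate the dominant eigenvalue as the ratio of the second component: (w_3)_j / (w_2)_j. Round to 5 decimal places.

λ ≈ 4.75510

w1 = Av₀ = (-7, 2)
w2 = Aw1 = (22, 49)
w3 = Aw2 = (-235, 233)
Ratio at component: 233 / 49 = 4.75510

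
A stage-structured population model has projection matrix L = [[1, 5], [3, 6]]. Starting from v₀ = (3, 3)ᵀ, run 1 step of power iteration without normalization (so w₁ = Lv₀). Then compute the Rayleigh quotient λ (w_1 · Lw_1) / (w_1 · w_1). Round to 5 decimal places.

8.15385

w1 = Lv₀ = (1·3 + 5·3; 3·3 + 6·3) = (18, 27)
Lw1 = (153, 216)
w1·Lw1 = 18·153 + 27·216 = 8586; w1·w1 = 18·18 + 27·27 = 1053
λ ≈ 8586/1053 = 8.15385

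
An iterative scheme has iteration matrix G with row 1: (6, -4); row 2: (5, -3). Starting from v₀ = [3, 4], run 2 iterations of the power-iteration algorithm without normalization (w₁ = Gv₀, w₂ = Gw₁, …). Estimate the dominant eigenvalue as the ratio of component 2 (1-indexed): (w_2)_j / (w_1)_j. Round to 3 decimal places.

w1 = Gv₀ = (2, 3)
w2 = Gw1 = (0, 1)
Ratio at component: 1 / 3 = 0.333

λ ≈ 0.333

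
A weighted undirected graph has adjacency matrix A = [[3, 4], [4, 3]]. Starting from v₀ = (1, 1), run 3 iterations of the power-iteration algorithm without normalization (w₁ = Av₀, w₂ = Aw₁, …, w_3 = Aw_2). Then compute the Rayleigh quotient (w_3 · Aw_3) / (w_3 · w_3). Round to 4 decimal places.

λ ≈ 7.0000

w1 = Av₀ = (3·1 + 4·1; 4·1 + 3·1) = (7, 7)
w2 = Aw1 = (3·7 + 4·7; 4·7 + 3·7) = (49, 49)
w3 = Aw2 = (343, 343)
Aw3 = (2401, 2401)
w3·Aw3 = 343·2401 + 343·2401 = 1647086; w3·w3 = 343·343 + 343·343 = 235298
λ ≈ 1647086/235298 = 7.0000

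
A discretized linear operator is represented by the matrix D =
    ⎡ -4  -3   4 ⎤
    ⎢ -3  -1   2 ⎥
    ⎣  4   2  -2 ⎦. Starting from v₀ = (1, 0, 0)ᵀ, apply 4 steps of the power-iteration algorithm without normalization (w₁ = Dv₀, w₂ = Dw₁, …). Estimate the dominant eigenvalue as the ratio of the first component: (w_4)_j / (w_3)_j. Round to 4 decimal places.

w1 = Dv₀ = ((-4)·1 + (-3)·0 + 4·0; (-3)·1 + (-1)·0 + 2·0; 4·1 + 2·0 + (-2)·0) = (-4, -3, 4)
w2 = Dw1 = ((-4)·(-4) + (-3)·(-3) + 4·4; (-3)·(-4) + (-1)·(-3) + 2·4; 4·(-4) + 2·(-3) + (-2)·4) = (41, 23, -30)
w3 = Dw2 = (-353, -206, 270)
w4 = Dw3 = (3110, 1805, -2364)
Ratio at component: 3110 / -353 = -8.8102

λ ≈ -8.8102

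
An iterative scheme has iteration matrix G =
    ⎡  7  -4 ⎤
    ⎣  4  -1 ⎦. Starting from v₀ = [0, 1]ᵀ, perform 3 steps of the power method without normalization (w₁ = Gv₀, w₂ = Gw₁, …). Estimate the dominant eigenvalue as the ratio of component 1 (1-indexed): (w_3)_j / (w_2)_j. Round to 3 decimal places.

w1 = Gv₀ = (7·0 + (-4)·1; 4·0 + (-1)·1) = (-4, -1)
w2 = Gw1 = (7·(-4) + (-4)·(-1); 4·(-4) + (-1)·(-1)) = (-24, -15)
w3 = Gw2 = (-108, -81)
Ratio at component: -108 / -24 = 4.500

λ ≈ 4.500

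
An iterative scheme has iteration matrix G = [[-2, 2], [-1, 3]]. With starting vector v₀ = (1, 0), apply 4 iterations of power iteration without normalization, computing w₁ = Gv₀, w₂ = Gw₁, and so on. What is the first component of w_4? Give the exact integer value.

w1 = Gv₀ = ((-2)·1 + 2·0; (-1)·1 + 3·0) = (-2, -1)
w2 = Gw1 = ((-2)·(-2) + 2·(-1); (-1)·(-2) + 3·(-1)) = (2, -1)
w3 = Gw2 = (-6, -5)
w4 = Gw3 = (2, -9)
The requested component of w4 is 2.

2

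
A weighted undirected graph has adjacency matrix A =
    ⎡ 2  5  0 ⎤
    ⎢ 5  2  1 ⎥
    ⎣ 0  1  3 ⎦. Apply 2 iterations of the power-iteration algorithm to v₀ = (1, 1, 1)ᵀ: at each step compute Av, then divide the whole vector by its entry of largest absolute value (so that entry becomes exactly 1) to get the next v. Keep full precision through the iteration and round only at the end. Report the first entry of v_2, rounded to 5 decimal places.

0.98182

Av0 = (7.000000, 8.000000, 4.000000); divide by 8.000000 → v1 = (0.875000, 1.000000, 0.500000)
Av1 = (6.750000, 6.875000, 2.500000); divide by 6.875000 → v2 = (0.981818, 1.000000, 0.363636)
Requested entry of v2: 54/55 = 0.98182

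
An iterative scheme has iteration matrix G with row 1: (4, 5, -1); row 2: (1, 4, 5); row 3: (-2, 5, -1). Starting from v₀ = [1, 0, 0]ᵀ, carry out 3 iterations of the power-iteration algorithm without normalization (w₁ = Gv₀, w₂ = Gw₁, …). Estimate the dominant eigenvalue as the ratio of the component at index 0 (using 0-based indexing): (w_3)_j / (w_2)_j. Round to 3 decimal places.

3.609

w1 = Gv₀ = (4·1 + 5·0 + (-1)·0; 1·1 + 4·0 + 5·0; (-2)·1 + 5·0 + (-1)·0) = (4, 1, -2)
w2 = Gw1 = (4·4 + 5·1 + (-1)·(-2); 1·4 + 4·1 + 5·(-2); (-2)·4 + 5·1 + (-1)·(-2)) = (23, -2, -1)
w3 = Gw2 = (83, 10, -55)
Ratio at component: 83 / 23 = 3.609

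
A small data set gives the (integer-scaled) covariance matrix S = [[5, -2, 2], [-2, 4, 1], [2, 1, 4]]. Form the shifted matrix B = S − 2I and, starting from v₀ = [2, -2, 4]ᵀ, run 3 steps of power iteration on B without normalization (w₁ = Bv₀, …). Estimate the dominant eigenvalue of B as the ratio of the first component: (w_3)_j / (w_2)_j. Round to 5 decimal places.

μ ≈ 5.09756

B = S − 2I has rows (3, -2, 2); (-2, 2, 1); (2, 1, 2)
w1 = Bv₀ = (18, -4, 10)
w2 = Bw1 = (82, -34, 52)
w3 = Bw2 = (418, -180, 234)
Ratio: 418/82 = 5.09756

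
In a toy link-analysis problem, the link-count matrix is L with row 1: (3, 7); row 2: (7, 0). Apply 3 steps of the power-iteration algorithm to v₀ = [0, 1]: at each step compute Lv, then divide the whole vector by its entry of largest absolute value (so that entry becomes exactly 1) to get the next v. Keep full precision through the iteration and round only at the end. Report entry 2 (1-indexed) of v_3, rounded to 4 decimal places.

0.3621

Lv0 = (7.00000, 0.00000); divide by 7.00000 → v1 = (1.00000, 0.00000)
Lv1 = (3.00000, 7.00000); divide by 7.00000 → v2 = (0.42857, 1.00000)
Lv2 = (8.28571, 3.00000); divide by 8.28571 → v3 = (1.00000, 0.36207)
Requested entry of v3: 147/406 = 0.3621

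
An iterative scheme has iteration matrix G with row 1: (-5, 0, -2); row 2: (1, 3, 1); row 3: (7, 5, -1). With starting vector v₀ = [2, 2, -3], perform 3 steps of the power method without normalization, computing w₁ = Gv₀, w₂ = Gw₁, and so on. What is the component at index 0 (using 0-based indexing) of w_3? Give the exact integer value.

w1 = Gv₀ = ((-5)·2 + 0·2 + (-2)·(-3); 1·2 + 3·2 + 1·(-3); 7·2 + 5·2 + (-1)·(-3)) = (-4, 5, 27)
w2 = Gw1 = ((-5)·(-4) + 0·5 + (-2)·27; 1·(-4) + 3·5 + 1·27; 7·(-4) + 5·5 + (-1)·27) = (-34, 38, -30)
w3 = Gw2 = (230, 50, -18)
The requested component of w3 is 230.

230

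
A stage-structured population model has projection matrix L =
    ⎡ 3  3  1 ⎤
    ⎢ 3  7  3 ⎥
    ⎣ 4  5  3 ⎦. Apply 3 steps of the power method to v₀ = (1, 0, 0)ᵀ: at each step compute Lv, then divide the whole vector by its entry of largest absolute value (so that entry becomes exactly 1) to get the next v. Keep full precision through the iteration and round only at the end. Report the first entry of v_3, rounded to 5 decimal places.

0.48428

Lv0 = (3.000000, 3.000000, 4.000000); divide by 4.000000 → v1 = (0.750000, 0.750000, 1.000000)
Lv1 = (5.500000, 10.500000, 9.750000); divide by 10.500000 → v2 = (0.523810, 1.000000, 0.928571)
Lv2 = (5.500000, 11.357143, 9.880952); divide by 11.357143 → v3 = (0.484277, 1.000000, 0.870021)
Requested entry of v3: 231/477 = 0.48428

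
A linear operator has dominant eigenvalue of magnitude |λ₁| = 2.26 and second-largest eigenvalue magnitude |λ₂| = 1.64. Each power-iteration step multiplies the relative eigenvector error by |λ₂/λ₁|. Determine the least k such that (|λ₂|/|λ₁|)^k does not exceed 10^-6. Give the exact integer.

|λ₂/λ₁| = 1.64/2.26 = 0.72566
Need k ≥ ln(10^-6) / ln(0.72566) = -13.8155 / -0.3207 ≈ 43.083
Smallest integer k satisfying the bound: 44

44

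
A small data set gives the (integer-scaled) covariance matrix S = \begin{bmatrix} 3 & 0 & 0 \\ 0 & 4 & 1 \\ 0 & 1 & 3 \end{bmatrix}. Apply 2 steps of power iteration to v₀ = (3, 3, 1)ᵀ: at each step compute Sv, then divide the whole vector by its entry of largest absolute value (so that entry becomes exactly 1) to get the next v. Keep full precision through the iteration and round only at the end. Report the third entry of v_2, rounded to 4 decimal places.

0.5345

Sv0 = (9.00000, 13.00000, 6.00000); divide by 13.00000 → v1 = (0.69231, 1.00000, 0.46154)
Sv1 = (2.07692, 4.46154, 2.38462); divide by 4.46154 → v2 = (0.46552, 1.00000, 0.53448)
Requested entry of v2: 31/58 = 0.5345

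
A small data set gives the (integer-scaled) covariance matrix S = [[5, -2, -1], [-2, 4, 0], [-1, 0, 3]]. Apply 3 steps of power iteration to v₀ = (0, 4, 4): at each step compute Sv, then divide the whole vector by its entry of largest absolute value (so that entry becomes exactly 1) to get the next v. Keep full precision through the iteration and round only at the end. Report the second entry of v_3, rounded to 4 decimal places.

Sv0 = (-12.00000, 16.00000, 12.00000); divide by 16.00000 → v1 = (-0.75000, 1.00000, 0.75000)
Sv1 = (-6.50000, 5.50000, 3.00000); divide by -6.50000 → v2 = (1.00000, -0.84615, -0.46154)
Sv2 = (7.15385, -5.38462, -2.38462); divide by 7.15385 → v3 = (1.00000, -0.75269, -0.33333)
Requested entry of v3: 560/-744 = -0.7527

-0.7527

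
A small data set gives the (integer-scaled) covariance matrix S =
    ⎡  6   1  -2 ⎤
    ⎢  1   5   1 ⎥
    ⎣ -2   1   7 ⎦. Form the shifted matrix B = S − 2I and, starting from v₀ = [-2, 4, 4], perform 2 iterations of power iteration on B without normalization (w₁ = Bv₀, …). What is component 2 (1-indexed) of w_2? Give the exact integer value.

58

B = S − 2I has rows (4, 1, -2); (1, 3, 1); (-2, 1, 5)
w1 = Bv₀ = (-12, 14, 28)
w2 = Bw1 = (-90, 58, 178)
Requested component of w2: 58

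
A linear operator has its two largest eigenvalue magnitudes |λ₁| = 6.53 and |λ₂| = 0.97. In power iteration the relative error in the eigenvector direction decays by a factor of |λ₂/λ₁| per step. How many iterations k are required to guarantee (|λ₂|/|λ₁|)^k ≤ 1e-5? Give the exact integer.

|λ₂/λ₁| = 0.97/6.53 = 0.14855
Need k ≥ ln(1e-5) / ln(0.14855) = -11.5129 / -1.9069 ≈ 6.038
Smallest integer k satisfying the bound: 7

7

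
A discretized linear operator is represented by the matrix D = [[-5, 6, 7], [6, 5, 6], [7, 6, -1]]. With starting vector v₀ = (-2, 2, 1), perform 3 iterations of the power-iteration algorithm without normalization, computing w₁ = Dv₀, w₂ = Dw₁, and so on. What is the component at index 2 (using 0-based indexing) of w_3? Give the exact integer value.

w1 = Dv₀ = ((-5)·(-2) + 6·2 + 7·1; 6·(-2) + 5·2 + 6·1; 7·(-2) + 6·2 + (-1)·1) = (29, 4, -3)
w2 = Dw1 = ((-5)·29 + 6·4 + 7·(-3); 6·29 + 5·4 + 6·(-3); 7·29 + 6·4 + (-1)·(-3)) = (-142, 176, 230)
w3 = Dw2 = (3376, 1408, -168)
The requested component of w3 is -168.

-168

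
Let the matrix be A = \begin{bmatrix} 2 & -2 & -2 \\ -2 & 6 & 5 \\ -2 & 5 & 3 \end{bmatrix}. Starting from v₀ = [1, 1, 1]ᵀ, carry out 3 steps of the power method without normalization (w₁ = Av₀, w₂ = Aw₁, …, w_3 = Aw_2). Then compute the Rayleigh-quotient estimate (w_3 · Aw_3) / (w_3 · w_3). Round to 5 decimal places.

w1 = Av₀ = (2·1 + (-2)·1 + (-2)·1; (-2)·1 + 6·1 + 5·1; (-2)·1 + 5·1 + 3·1) = (-2, 9, 6)
w2 = Aw1 = (2·(-2) + (-2)·9 + (-2)·6; (-2)·(-2) + 6·9 + 5·6; (-2)·(-2) + 5·9 + 3·6) = (-34, 88, 67)
w3 = Aw2 = (-378, 931, 709)
Aw3 = (-4036, 9887, 7538)
w3·Aw3 = (-378)·(-4036) + 931·9887 + 709·7538 = 16074847; w3·w3 = (-378)·(-378) + 931·931 + 709·709 = 1512326
λ ≈ 16074847/1512326 = 10.62922

10.62922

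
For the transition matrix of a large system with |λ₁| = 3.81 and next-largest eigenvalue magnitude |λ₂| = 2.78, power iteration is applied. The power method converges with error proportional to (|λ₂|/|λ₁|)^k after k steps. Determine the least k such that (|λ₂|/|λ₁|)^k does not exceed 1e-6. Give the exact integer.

|λ₂/λ₁| = 2.78/3.81 = 0.72966
Need k ≥ ln(1e-6) / ln(0.72966) = -13.8155 / -0.3152 ≈ 43.834
Smallest integer k satisfying the bound: 44

44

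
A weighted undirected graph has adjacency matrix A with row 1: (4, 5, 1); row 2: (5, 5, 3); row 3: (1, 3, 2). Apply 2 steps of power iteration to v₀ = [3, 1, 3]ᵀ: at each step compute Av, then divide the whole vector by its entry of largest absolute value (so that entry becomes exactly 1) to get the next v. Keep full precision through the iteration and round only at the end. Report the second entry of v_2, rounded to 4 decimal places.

1.0000

Av0 = (20.00000, 29.00000, 12.00000); divide by 29.00000 → v1 = (0.68966, 1.00000, 0.41379)
Av1 = (8.17241, 9.68966, 4.51724); divide by 9.68966 → v2 = (0.84342, 1.00000, 0.46619)
Requested entry of v2: 281/281 = 1.0000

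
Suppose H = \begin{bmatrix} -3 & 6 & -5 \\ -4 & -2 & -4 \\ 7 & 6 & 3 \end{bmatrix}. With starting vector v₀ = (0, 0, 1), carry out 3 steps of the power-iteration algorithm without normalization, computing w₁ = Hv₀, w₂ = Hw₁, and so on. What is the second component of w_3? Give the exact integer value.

264

w1 = Hv₀ = ((-3)·0 + 6·0 + (-5)·1; (-4)·0 + (-2)·0 + (-4)·1; 7·0 + 6·0 + 3·1) = (-5, -4, 3)
w2 = Hw1 = ((-3)·(-5) + 6·(-4) + (-5)·3; (-4)·(-5) + (-2)·(-4) + (-4)·3; 7·(-5) + 6·(-4) + 3·3) = (-24, 16, -50)
w3 = Hw2 = (418, 264, -222)
The requested component of w3 is 264.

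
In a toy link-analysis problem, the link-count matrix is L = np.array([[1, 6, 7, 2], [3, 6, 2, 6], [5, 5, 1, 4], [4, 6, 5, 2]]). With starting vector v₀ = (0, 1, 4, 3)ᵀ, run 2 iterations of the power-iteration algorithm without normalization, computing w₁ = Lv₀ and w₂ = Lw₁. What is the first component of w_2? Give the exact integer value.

443

w1 = Lv₀ = (1·0 + 6·1 + 7·4 + 2·3; 3·0 + 6·1 + 2·4 + 6·3; 5·0 + 5·1 + 1·4 + 4·3; 4·0 + 6·1 + 5·4 + 2·3) = (40, 32, 21, 32)
w2 = Lw1 = (1·40 + 6·32 + 7·21 + 2·32; 3·40 + 6·32 + 2·21 + 6·32; 5·40 + 5·32 + 1·21 + 4·32; 4·40 + 6·32 + 5·21 + 2·32) = (443, 546, 509, 521)
The requested component of w2 is 443.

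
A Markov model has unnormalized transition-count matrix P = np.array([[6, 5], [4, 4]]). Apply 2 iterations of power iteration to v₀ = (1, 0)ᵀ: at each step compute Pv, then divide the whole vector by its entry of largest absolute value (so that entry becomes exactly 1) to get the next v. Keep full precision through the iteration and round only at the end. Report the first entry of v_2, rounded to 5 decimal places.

1.00000

Pv0 = (6.000000, 4.000000); divide by 6.000000 → v1 = (1.000000, 0.666667)
Pv1 = (9.333333, 6.666667); divide by 9.333333 → v2 = (1.000000, 0.714286)
Requested entry of v2: 56/56 = 1.00000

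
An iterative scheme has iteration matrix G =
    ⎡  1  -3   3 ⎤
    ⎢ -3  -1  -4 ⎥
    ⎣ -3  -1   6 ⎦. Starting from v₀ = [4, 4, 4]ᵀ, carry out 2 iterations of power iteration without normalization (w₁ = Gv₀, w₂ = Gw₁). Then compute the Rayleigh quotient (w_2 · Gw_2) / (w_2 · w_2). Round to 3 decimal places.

w1 = Gv₀ = (1·4 + (-3)·4 + 3·4; (-3)·4 + (-1)·4 + (-4)·4; (-3)·4 + (-1)·4 + 6·4) = (4, -32, 8)
w2 = Gw1 = (1·4 + (-3)·(-32) + 3·8; (-3)·4 + (-1)·(-32) + (-4)·8; (-3)·4 + (-1)·(-32) + 6·8) = (124, -12, 68)
Gw2 = (364, -632, 48)
w2·Gw2 = 124·364 + (-12)·(-632) + 68·48 = 55984; w2·w2 = 124·124 + (-12)·(-12) + 68·68 = 20144
λ ≈ 55984/20144 = 2.779

2.779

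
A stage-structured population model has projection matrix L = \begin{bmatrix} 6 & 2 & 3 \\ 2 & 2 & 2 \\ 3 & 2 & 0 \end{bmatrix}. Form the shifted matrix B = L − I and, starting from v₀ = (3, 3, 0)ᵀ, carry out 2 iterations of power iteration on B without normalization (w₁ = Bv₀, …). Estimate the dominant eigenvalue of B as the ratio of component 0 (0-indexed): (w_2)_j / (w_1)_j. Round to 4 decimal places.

μ ≈ 8.0000

B = L − I has rows (5, 2, 3); (2, 1, 2); (3, 2, -1)
w1 = Bv₀ = (5·3 + 2·3 + 3·0; 2·3 + 1·3 + 2·0; 3·3 + 2·3 + (-1)·0) = (21, 9, 15)
w2 = Bw1 = (5·21 + 2·9 + 3·15; 2·21 + 1·9 + 2·15; 3·21 + 2·9 + (-1)·15) = (168, 81, 66)
Ratio: 168/21 = 8.0000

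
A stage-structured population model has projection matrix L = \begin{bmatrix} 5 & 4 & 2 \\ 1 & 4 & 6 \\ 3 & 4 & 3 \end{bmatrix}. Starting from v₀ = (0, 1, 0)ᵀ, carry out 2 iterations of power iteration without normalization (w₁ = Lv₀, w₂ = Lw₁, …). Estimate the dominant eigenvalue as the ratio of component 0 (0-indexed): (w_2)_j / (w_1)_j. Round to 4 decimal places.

w1 = Lv₀ = (5·0 + 4·1 + 2·0; 1·0 + 4·1 + 6·0; 3·0 + 4·1 + 3·0) = (4, 4, 4)
w2 = Lw1 = (5·4 + 4·4 + 2·4; 1·4 + 4·4 + 6·4; 3·4 + 4·4 + 3·4) = (44, 44, 40)
Ratio at component: 44 / 4 = 11.0000

λ ≈ 11.0000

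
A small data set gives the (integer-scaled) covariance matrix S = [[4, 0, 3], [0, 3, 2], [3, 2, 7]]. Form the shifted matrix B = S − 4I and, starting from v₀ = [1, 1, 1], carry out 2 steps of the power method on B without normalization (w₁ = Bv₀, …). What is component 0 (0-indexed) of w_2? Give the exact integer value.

B = S − 4I has rows (0, 0, 3); (0, -1, 2); (3, 2, 3)
w1 = Bv₀ = (3, 1, 8)
w2 = Bw1 = (24, 15, 35)
Requested component of w2: 24

24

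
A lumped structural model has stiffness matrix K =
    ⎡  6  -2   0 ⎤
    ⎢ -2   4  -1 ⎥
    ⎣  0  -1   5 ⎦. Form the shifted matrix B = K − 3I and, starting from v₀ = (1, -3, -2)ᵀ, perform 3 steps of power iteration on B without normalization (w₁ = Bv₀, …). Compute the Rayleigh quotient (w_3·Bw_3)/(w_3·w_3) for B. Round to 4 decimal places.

μ ≈ 4.3362

B = K − 3I has rows (3, -2, 0); (-2, 1, -1); (0, -1, 2)
w1 = Bv₀ = (3·1 + (-2)·(-3) + 0·(-2); (-2)·1 + 1·(-3) + (-1)·(-2); 0·1 + (-1)·(-3) + 2·(-2)) = (9, -3, -1)
w2 = Bw1 = (3·9 + (-2)·(-3) + 0·(-1); (-2)·9 + 1·(-3) + (-1)·(-1); 0·9 + (-1)·(-3) + 2·(-1)) = (33, -20, 1)
w3 = Bw2 = (139, -87, 22)
Bw3 = (591, -387, 131)
w3·Bw3 = 118700; w3·w3 = 27374; μ ≈ 118700/27374 = 4.3362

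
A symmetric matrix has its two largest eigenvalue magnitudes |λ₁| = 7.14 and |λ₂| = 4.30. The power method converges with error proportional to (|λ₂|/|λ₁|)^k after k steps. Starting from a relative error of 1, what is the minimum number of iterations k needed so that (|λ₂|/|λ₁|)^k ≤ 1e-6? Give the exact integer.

28

|λ₂/λ₁| = 4.30/7.14 = 0.60224
Need k ≥ ln(1e-6) / ln(0.60224) = -13.8155 / -0.5071 ≈ 27.244
Smallest integer k satisfying the bound: 28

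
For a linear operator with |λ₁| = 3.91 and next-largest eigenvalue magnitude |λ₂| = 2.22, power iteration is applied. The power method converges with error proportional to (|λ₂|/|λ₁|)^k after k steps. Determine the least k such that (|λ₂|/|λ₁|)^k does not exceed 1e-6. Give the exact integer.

25

|λ₂/λ₁| = 2.22/3.91 = 0.56777
Need k ≥ ln(1e-6) / ln(0.56777) = -13.8155 / -0.5660 ≈ 24.408
Smallest integer k satisfying the bound: 25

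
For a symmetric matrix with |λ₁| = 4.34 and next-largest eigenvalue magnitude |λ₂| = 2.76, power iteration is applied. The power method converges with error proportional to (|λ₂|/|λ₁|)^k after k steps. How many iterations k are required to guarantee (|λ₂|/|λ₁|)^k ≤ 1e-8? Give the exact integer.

41

|λ₂/λ₁| = 2.76/4.34 = 0.63594
Need k ≥ ln(1e-8) / ln(0.63594) = -18.4207 / -0.4526 ≈ 40.696
Smallest integer k satisfying the bound: 41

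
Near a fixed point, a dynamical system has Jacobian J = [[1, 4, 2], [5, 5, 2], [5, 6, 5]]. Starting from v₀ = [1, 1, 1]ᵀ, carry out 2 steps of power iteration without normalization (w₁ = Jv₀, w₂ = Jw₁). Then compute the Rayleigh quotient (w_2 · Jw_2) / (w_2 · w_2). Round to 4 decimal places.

11.3586

w1 = Jv₀ = (1·1 + 4·1 + 2·1; 5·1 + 5·1 + 2·1; 5·1 + 6·1 + 5·1) = (7, 12, 16)
w2 = Jw1 = (1·7 + 4·12 + 2·16; 5·7 + 5·12 + 2·16; 5·7 + 6·12 + 5·16) = (87, 127, 187)
Jw2 = (969, 1444, 2132)
w2·Jw2 = 87·969 + 127·1444 + 187·2132 = 666375; w2·w2 = 87·87 + 127·127 + 187·187 = 58667
λ ≈ 666375/58667 = 11.3586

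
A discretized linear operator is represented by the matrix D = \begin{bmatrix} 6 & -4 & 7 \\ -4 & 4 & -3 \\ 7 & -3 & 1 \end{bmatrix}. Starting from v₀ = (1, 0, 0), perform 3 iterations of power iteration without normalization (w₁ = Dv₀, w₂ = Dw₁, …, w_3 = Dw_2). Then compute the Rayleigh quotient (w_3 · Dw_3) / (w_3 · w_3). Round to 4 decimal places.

13.5426

w1 = Dv₀ = (6·1 + (-4)·0 + 7·0; (-4)·1 + 4·0 + (-3)·0; 7·1 + (-3)·0 + 1·0) = (6, -4, 7)
w2 = Dw1 = (6·6 + (-4)·(-4) + 7·7; (-4)·6 + 4·(-4) + (-3)·7; 7·6 + (-3)·(-4) + 1·7) = (101, -61, 61)
w3 = Dw2 = (1277, -831, 951)
Dw3 = (17643, -11285, 12383)
w3·Dw3 = 1277·17643 + (-831)·(-11285) + 951·12383 = 43684179; w3·w3 = 1277·1277 + (-831)·(-831) + 951·951 = 3225691
λ ≈ 43684179/3225691 = 13.5426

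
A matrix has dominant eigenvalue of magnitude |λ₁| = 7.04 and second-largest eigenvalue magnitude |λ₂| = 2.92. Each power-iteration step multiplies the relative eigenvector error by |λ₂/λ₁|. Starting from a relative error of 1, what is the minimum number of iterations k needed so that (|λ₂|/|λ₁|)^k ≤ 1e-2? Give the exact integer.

6

|λ₂/λ₁| = 2.92/7.04 = 0.41477
Need k ≥ ln(1e-2) / ln(0.41477) = -4.6052 / -0.8800 ≈ 5.233
Smallest integer k satisfying the bound: 6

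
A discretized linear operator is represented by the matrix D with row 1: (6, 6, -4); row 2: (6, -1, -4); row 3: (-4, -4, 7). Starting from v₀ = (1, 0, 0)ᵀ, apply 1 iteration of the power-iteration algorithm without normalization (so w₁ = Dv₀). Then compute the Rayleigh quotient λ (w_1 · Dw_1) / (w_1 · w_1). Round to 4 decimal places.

w1 = Dv₀ = (6, 6, -4)
Dw1 = (88, 46, -76)
w1·Dw1 = 6·88 + 6·46 + (-4)·(-76) = 1108; w1·w1 = 6·6 + 6·6 + (-4)·(-4) = 88
λ ≈ 1108/88 = 12.5909

12.5909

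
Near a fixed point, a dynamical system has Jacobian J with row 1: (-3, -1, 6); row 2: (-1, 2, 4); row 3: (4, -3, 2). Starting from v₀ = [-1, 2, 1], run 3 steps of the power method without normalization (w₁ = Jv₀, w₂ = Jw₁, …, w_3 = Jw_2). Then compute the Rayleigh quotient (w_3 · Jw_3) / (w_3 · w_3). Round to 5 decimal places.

w1 = Jv₀ = ((-3)·(-1) + (-1)·2 + 6·1; (-1)·(-1) + 2·2 + 4·1; 4·(-1) + (-3)·2 + 2·1) = (7, 9, -8)
w2 = Jw1 = ((-3)·7 + (-1)·9 + 6·(-8); (-1)·7 + 2·9 + 4·(-8); 4·7 + (-3)·9 + 2·(-8)) = (-78, -21, -15)
w3 = Jw2 = (165, -24, -279)
Jw3 = (-2145, -1329, 174)
w3·Jw3 = 165·(-2145) + (-24)·(-1329) + (-279)·174 = -370575; w3·w3 = 165·165 + (-24)·(-24) + (-279)·(-279) = 105642
λ ≈ -370575/105642 = -3.50784

λ ≈ -3.50784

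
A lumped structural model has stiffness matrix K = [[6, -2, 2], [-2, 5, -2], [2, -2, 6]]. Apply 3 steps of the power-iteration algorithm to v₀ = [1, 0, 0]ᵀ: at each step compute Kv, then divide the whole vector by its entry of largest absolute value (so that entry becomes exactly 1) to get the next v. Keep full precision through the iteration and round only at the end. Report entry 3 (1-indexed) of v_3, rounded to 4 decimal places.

Kv0 = (6.00000, -2.00000, 2.00000); divide by 6.00000 → v1 = (1.00000, -0.33333, 0.33333)
Kv1 = (7.33333, -4.33333, 4.66667); divide by 7.33333 → v2 = (1.00000, -0.59091, 0.63636)
Kv2 = (8.45455, -6.22727, 7.00000); divide by 8.45455 → v3 = (1.00000, -0.73656, 0.82796)
Requested entry of v3: 308/372 = 0.8280

0.8280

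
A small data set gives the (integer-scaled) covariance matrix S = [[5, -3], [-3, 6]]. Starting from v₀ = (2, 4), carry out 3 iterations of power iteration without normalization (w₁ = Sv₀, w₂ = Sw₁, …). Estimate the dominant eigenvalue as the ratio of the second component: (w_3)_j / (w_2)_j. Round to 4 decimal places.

7.6842

w1 = Sv₀ = (5·2 + (-3)·4; (-3)·2 + 6·4) = (-2, 18)
w2 = Sw1 = (5·(-2) + (-3)·18; (-3)·(-2) + 6·18) = (-64, 114)
w3 = Sw2 = (-662, 876)
Ratio at component: 876 / 114 = 7.6842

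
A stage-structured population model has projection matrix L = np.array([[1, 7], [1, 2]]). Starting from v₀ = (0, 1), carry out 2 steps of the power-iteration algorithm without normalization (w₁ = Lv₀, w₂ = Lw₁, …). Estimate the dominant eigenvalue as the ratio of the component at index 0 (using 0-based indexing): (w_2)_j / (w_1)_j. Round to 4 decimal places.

λ ≈ 3.0000

w1 = Lv₀ = (7, 2)
w2 = Lw1 = (21, 11)
Ratio at component: 21 / 7 = 3.0000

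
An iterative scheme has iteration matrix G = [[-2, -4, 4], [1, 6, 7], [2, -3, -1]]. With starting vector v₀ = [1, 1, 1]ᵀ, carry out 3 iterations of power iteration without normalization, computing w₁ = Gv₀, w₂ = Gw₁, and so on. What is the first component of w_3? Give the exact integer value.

-328

w1 = Gv₀ = ((-2)·1 + (-4)·1 + 4·1; 1·1 + 6·1 + 7·1; 2·1 + (-3)·1 + (-1)·1) = (-2, 14, -2)
w2 = Gw1 = ((-2)·(-2) + (-4)·14 + 4·(-2); 1·(-2) + 6·14 + 7·(-2); 2·(-2) + (-3)·14 + (-1)·(-2)) = (-60, 68, -44)
w3 = Gw2 = (-328, 40, -280)
The requested component of w3 is -328.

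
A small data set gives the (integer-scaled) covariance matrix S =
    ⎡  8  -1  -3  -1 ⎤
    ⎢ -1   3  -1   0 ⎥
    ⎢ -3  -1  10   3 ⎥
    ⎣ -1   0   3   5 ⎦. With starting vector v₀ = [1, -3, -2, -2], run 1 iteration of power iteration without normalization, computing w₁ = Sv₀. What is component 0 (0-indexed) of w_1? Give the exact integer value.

19

w1 = Sv₀ = (8·1 + (-1)·(-3) + (-3)·(-2) + (-1)·(-2); (-1)·1 + 3·(-3) + (-1)·(-2) + 0·(-2); (-3)·1 + (-1)·(-3) + 10·(-2) + 3·(-2); (-1)·1 + 0·(-3) + 3·(-2) + 5·(-2)) = (19, -8, -26, -17)
The requested component of w1 is 19.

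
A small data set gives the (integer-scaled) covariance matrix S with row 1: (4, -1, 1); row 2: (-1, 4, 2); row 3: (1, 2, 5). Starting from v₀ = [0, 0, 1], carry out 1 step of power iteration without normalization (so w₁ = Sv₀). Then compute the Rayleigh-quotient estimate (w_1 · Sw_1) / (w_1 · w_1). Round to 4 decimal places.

6.3667

w1 = Sv₀ = (1, 2, 5)
Sw1 = (7, 17, 30)
w1·Sw1 = 1·7 + 2·17 + 5·30 = 191; w1·w1 = 1·1 + 2·2 + 5·5 = 30
λ ≈ 191/30 = 6.3667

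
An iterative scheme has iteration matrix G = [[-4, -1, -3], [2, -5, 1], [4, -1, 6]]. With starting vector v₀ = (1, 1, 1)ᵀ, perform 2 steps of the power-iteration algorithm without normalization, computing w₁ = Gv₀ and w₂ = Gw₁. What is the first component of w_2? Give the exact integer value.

7

w1 = Gv₀ = (-8, -2, 9)
w2 = Gw1 = (7, 3, 24)
The requested component of w2 is 7.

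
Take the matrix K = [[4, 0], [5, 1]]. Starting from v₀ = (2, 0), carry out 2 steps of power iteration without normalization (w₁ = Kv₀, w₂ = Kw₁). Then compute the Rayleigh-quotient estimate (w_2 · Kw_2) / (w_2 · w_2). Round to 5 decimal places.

w1 = Kv₀ = (8, 10)
w2 = Kw1 = (32, 50)
Kw2 = (128, 210)
w2·Kw2 = 32·128 + 50·210 = 14596; w2·w2 = 32·32 + 50·50 = 3524
λ ≈ 14596/3524 = 4.14188

λ ≈ 4.14188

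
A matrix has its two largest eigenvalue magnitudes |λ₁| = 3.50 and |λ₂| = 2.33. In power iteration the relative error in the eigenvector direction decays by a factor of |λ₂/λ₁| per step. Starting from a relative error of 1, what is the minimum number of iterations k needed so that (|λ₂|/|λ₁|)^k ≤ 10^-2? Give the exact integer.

|λ₂/λ₁| = 2.33/3.50 = 0.66571
Need k ≥ ln(10^-2) / ln(0.66571) = -4.6052 / -0.4069 ≈ 11.318
Smallest integer k satisfying the bound: 12

12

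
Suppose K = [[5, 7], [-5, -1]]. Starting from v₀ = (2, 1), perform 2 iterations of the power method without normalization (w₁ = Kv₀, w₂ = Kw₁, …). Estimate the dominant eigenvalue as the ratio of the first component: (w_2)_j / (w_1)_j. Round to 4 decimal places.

w1 = Kv₀ = (5·2 + 7·1; (-5)·2 + (-1)·1) = (17, -11)
w2 = Kw1 = (5·17 + 7·(-11); (-5)·17 + (-1)·(-11)) = (8, -74)
Ratio at component: 8 / 17 = 0.4706

0.4706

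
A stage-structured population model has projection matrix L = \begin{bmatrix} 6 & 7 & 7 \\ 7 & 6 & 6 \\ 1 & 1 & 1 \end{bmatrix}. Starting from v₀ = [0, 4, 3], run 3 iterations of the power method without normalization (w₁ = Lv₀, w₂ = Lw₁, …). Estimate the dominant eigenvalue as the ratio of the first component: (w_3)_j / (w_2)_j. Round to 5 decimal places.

w1 = Lv₀ = (49, 42, 7)
w2 = Lw1 = (637, 637, 98)
w3 = Lw2 = (8967, 8869, 1372)
Ratio at component: 8967 / 637 = 14.07692

14.07692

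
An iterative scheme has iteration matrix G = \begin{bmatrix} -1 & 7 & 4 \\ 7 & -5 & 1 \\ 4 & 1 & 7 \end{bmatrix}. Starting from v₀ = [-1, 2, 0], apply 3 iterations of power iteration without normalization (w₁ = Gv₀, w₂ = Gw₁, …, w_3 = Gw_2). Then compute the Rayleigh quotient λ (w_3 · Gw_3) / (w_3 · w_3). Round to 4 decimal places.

w1 = Gv₀ = (15, -17, -2)
w2 = Gw1 = (-142, 188, 29)
w3 = Gw2 = (1574, -1905, -177)
Gw3 = (-15617, 20366, 3152)
w3·Gw3 = 1574·(-15617) + (-1905)·20366 + (-177)·3152 = -63936292; w3·w3 = 1574·1574 + (-1905)·(-1905) + (-177)·(-177) = 6137830
λ ≈ -63936292/6137830 = -10.4168

λ ≈ -10.4168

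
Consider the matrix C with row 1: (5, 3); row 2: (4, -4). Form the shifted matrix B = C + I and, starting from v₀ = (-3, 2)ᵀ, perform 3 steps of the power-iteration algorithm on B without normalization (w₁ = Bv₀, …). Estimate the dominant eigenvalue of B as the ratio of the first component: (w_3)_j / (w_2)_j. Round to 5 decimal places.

5.85714

B = C + I has rows (6, 3); (4, -3)
w1 = Bv₀ = (-12, -18)
w2 = Bw1 = (-126, 6)
w3 = Bw2 = (-738, -522)
Ratio: -738/-126 = 5.85714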